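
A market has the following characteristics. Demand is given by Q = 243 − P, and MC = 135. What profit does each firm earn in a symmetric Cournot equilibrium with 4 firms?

π_i = 466.56

Inverting demand: P = 243 − Q.
In a 4-firm Cournot equilibrium, symmetry and the first-order condition give q = (243 − 135)/(5) = 21.6. So Q = 86.4 and P = 156.6.
Each firm's profit = (156.6 − 135)·21.6 = 466.56.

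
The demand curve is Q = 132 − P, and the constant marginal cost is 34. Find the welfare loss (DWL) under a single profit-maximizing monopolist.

Inverting demand: P = 132 − Q.
Under competition P = MC = 34, so Q = (132 − 34)/1 = 98.
A monopolist chooses Q where MR = MC. MR = 132 − 2Q; setting this equal to 34 gives Q = 49 and P = 83.
DWL is the triangle between Q = 49 and Q = 98: ½·(98 − 49)·(83 − 34) = 1200.5.

DWL = 1200.5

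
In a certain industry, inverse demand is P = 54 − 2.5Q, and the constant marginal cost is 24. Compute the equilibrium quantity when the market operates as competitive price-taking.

Q = 12

Under competition P = MC = 24, so Q = (54 − 24)/2.5 = 12.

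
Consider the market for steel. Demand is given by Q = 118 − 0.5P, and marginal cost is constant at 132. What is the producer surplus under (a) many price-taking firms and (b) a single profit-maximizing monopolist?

Competition: PS = 0; Monopoly: PS = 1352

Inverting demand: P = 236 − 2Q.
Competitive firms price at marginal cost: P = 132, giving Q = 52.
PS = (132 − 132)·52 = 0.
The monopolist equates marginal revenue to marginal cost: 236 − 4Q = 132, so Q = 26. From demand, P = 184.
PS = (184 − 132)·26 = 1352.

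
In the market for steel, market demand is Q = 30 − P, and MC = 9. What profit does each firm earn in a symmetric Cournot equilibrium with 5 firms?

π_i = 12.25

Inverting demand: P = 30 − Q.
With 5 symmetric Cournot firms, each firm's FOC gives 30 − 6q = 9, so q = 3.5, Q = 5·3.5 = 17.5, and P = 12.5.
Each firm's profit = (12.5 − 9)·3.5 = 12.25.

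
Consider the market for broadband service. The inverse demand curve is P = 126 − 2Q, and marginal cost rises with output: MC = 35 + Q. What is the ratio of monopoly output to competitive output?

The monopolist equates marginal revenue to marginal cost: 126 − 4Q = 35 + Q, so Q = 18.2. From demand, P = 89.6.
Competitive equilibrium sets price equal to marginal cost: 126 − 2Q = 35 + Q, so Q = 91/3 and P = 196/3.
Ratio Q_m/Q_c = 18.2/(91/3) = 0.6.

Q_m/Q_c = 0.6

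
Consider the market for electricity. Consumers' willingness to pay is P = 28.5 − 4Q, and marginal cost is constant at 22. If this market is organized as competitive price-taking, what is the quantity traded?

Competitive firms price at marginal cost: P = 22, giving Q = 1.625.

Q = 1.625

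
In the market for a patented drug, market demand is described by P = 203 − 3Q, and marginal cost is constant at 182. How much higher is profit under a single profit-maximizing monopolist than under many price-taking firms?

Under competition P = MC = 182, so Q = (203 − 182)/3 = 7.
Profit = (182 − 182)·7 = 0.
A monopolist chooses Q where MR = MC. MR = 203 − 6Q; setting this equal to 182 gives Q = 3.5 and P = 192.5.
Profit = (192.5 − 182)·3.5 = 36.75.
Change in profit: 36.75 − 0 = 36.75.

π rises by 36.75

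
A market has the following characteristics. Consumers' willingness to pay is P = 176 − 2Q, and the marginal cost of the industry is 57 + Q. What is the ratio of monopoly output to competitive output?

Monopoly sets MR = MC: 176 − 4Q = 57 + Q ⇒ Q = 23.8, P = 176 − 2·23.8 = 128.4.
Competitive equilibrium sets price equal to marginal cost: 176 − 2Q = 57 + Q, so Q = 119/3 and P = 290/3.
Ratio Q_m/Q_c = 23.8/(119/3) = 0.6.

Q_m/Q_c = 0.6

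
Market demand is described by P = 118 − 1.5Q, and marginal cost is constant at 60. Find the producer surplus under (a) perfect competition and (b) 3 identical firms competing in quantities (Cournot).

Competitive firms price at marginal cost: P = 60, giving Q = 116/3.
PS = (60 − 60)·116/3 = 0.
Cournot with 3 identical firms: the symmetric best-response condition is 118 − 6q = 60. Each firm produces q = 29/3, total output Q = 29, price P = 74.5.
PS = (74.5 − 60)·29 = 420.5.

Competition: PS = 0; Cournot: PS = 420.5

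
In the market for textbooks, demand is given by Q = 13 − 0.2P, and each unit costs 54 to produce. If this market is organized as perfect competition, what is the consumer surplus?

Inverting demand: P = 65 − 5Q.
Under competition P = MC = 54, so Q = (65 − 54)/5 = 2.2.
CS = ½·(65 − 54)·2.2 = 12.1.

CS = 12.1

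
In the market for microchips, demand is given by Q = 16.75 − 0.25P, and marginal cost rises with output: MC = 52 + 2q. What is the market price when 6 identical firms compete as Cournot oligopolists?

P = 55

Inverting demand: P = 67 − 4Q.
In a 6-firm Cournot equilibrium, symmetry and the first-order condition give q = (67 − 52)/(30) = 0.5. So Q = 3 and P = 55.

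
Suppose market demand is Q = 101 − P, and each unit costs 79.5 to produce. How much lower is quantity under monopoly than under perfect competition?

Q falls by 10.75

Inverting demand: P = 101 − Q.
Perfect competition: P = MC = 79.5, so 101 − Q = 79.5 and Q = 21.5.
The monopolist equates marginal revenue to marginal cost: 101 − 2Q = 79.5, so Q = 10.75. From demand, P = 90.25.
Change in quantity: 10.75 − 21.5 = −10.75.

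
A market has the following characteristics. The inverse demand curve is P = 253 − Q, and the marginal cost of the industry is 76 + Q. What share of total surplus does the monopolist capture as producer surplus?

PS/TS = 0.75

A monopolist chooses Q where MR = MC. MR = 253 − 2Q; setting this equal to 76 + Q gives Q = 59 and P = 194.
CS = ½·(253 − 194)·59 = 1740.5.
PS = P·Q − VC(Q) = 194·59 − (76·59 + ½·1·59²) = 5221.5.
Share captured = PS/TS = 5221.5/6962 = 0.75.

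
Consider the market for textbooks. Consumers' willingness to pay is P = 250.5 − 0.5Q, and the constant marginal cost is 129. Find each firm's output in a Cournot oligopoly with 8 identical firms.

With 8 symmetric Cournot firms, each firm's FOC gives 250.5 − 4.5q = 129, so q = 27, Q = 8·27 = 216, and P = 142.5.

q_i = 27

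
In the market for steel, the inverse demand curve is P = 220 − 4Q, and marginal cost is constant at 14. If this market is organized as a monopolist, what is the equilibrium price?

P = 117

A monopolist chooses Q where MR = MC. MR = 220 − 8Q; setting this equal to 14 gives Q = 25.75 and P = 117.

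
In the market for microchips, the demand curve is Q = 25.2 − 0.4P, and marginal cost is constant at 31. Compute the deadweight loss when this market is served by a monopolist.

Inverting demand: P = 63 − 2.5Q.
Perfect competition: P = MC = 31, so 63 − 2.5Q = 31 and Q = 12.8.
The monopolist equates marginal revenue to marginal cost: 63 − 5Q = 31, so Q = 6.4. From demand, P = 47.
DWL is the triangle between Q = 6.4 and Q = 12.8: ½·(12.8 − 6.4)·(47 − 31) = 51.2.

DWL = 51.2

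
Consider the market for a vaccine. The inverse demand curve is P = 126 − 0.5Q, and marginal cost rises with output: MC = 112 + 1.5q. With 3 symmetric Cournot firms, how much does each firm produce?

q_i = 4

In a 3-firm Cournot equilibrium, symmetry and the first-order condition give q = (126 − 112)/(3.5) = 4. So Q = 12 and P = 120.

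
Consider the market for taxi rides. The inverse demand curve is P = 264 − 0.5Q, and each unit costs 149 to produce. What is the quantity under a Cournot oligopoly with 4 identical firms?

In a 4-firm Cournot equilibrium, symmetry and the first-order condition give q = (264 − 149)/(2.5) = 46. So Q = 184 and P = 172.

Q = 184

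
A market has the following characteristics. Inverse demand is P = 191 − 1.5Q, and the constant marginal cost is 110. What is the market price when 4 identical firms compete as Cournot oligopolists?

P = 126.2

Cournot with 4 identical firms: the symmetric best-response condition is 191 − 7.5q = 110. Each firm produces q = 10.8, total output Q = 43.2, price P = 126.2.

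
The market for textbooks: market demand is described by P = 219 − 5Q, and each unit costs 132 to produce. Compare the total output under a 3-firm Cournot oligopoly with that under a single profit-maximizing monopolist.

With 3 symmetric Cournot firms, each firm's FOC gives 219 − 20q = 132, so q = 4.35, Q = 3·4.35 = 13.05, and P = 153.75.
A monopolist chooses Q where MR = MC. MR = 219 − 10Q; setting this equal to 132 gives Q = 8.7 and P = 175.5.

Cournot: Q = 13.05; Monopoly: Q = 8.7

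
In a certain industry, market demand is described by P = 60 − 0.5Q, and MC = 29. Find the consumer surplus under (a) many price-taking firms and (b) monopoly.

Under competition P = MC = 29, so Q = (60 − 29)/0.5 = 62.
CS = ½·(60 − 29)·62 = 961.
A monopolist chooses Q where MR = MC. MR = 60 − Q; setting this equal to 29 gives Q = 31 and P = 44.5.
CS = ½·(60 − 44.5)·31 = 240.25.

Competition: CS = 961; Monopoly: CS = 240.25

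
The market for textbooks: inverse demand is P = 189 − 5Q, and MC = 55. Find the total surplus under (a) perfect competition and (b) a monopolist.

Competition: TS = 1795.6; Monopoly: TS = 1346.7

Competitive firms price at marginal cost: P = 55, giving Q = 26.8.
CS = ½·(189 − 55)·26.8 = 1795.6; PS = (55 − 55)·26.8 = 0; TS = 1795.6.
A monopolist chooses Q where MR = MC. MR = 189 − 10Q; setting this equal to 55 gives Q = 13.4 and P = 122.
CS = ½·(189 − 122)·13.4 = 448.9; PS = (122 − 55)·13.4 = 897.8; TS = 1346.7.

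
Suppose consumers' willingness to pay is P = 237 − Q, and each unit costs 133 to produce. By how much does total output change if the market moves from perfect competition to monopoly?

Under competition P = MC = 133, so Q = (237 − 133)/1 = 104.
Monopoly sets MR = MC: 237 − 2Q = 133 ⇒ Q = 52, P = 237 − 52 = 185.
Change in total output: 52 − 104 = −52.

Total output falls by 52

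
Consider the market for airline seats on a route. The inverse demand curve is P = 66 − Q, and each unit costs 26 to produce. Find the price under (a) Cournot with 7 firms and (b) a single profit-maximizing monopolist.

In a 7-firm Cournot equilibrium, symmetry and the first-order condition give q = (66 − 26)/(8) = 5. So Q = 35 and P = 31.
A monopolist chooses Q where MR = MC. MR = 66 − 2Q; setting this equal to 26 gives Q = 20 and P = 46.

Cournot: P = 31; Monopoly: P = 46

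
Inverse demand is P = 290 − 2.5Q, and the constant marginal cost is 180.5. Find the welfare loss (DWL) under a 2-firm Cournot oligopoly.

DWL = 266.45

Competitive firms price at marginal cost: P = 180.5, giving Q = 43.8.
In a 2-firm Cournot equilibrium, symmetry and the first-order condition give q = (290 − 180.5)/(7.5) = 14.6. So Q = 29.2 and P = 217.
DWL is the triangle between Q = 29.2 and Q = 43.8: ½·(43.8 − 29.2)·(217 − 180.5) = 266.45.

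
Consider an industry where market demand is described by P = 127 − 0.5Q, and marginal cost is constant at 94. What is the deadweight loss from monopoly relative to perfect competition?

DWL = 272.25

Under competition P = MC = 94, so Q = (127 − 94)/0.5 = 66.
Monopoly sets MR = MC: 127 − Q = 94 ⇒ Q = 33, P = 127 − 0.5·33 = 110.5.
DWL is the triangle between Q = 33 and Q = 66: ½·(66 − 33)·(110.5 − 94) = 272.25.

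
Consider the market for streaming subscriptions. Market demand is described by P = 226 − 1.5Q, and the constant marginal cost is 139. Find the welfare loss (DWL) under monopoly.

DWL = 630.75

Perfect competition: P = MC = 139, so 226 − 1.5Q = 139 and Q = 58.
Monopoly sets MR = MC: 226 − 3Q = 139 ⇒ Q = 29, P = 226 − 1.5·29 = 182.5.
DWL is the triangle between Q = 29 and Q = 58: ½·(58 − 29)·(182.5 − 139) = 630.75.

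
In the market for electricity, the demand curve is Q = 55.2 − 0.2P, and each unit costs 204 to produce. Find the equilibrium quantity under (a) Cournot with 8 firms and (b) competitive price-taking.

Inverting demand: P = 276 − 5Q.
In a 8-firm Cournot equilibrium, symmetry and the first-order condition give q = (276 − 204)/(45) = 1.6. So Q = 12.8 and P = 212.
Under competition P = MC = 204, so Q = (276 − 204)/5 = 14.4.

Cournot: Q = 12.8; Competition: Q = 14.4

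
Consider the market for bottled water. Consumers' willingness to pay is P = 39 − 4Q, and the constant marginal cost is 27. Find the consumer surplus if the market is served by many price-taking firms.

CS = 18

Under competition P = MC = 27, so Q = (39 − 27)/4 = 3.
CS = ½·(39 − 27)·3 = 18.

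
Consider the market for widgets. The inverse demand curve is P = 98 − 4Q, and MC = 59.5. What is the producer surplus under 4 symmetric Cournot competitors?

In a 4-firm Cournot equilibrium, symmetry and the first-order condition give q = (98 − 59.5)/(20) = 1.925. So Q = 7.7 and P = 67.2.
PS = (67.2 − 59.5)·7.7 = 59.29.

PS = 59.29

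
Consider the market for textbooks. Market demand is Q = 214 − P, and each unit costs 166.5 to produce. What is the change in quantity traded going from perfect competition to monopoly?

Q falls by 23.75

Inverting demand: P = 214 − Q.
Competitive firms price at marginal cost: P = 166.5, giving Q = 47.5.
The monopolist equates marginal revenue to marginal cost: 214 − 2Q = 166.5, so Q = 23.75. From demand, P = 190.25.
Change in quantity traded: 23.75 − 47.5 = −23.75.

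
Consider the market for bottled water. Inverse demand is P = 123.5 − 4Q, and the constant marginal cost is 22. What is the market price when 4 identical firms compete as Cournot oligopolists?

P = 42.3

Cournot with 4 identical firms: the symmetric best-response condition is 123.5 − 20q = 22. Each firm produces q = 5.075, total output Q = 20.3, price P = 42.3.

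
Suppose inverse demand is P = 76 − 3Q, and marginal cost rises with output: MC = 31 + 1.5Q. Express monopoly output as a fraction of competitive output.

Q_m/Q_c = 0.6

A monopolist chooses Q where MR = MC. MR = 76 − 6Q; setting this equal to 31 + 1.5Q gives Q = 6 and P = 58.
Competitive equilibrium sets price equal to marginal cost: 76 − 3Q = 31 + 1.5Q, so Q = 10 and P = 46.
Ratio Q_m/Q_c = 6/10 = 0.6.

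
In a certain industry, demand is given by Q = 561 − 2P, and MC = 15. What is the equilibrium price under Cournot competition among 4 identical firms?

P = 68.1

Inverting demand: P = 280.5 − 0.5Q.
In a 4-firm Cournot equilibrium, symmetry and the first-order condition give q = (280.5 − 15)/(2.5) = 106.2. So Q = 424.8 and P = 68.1.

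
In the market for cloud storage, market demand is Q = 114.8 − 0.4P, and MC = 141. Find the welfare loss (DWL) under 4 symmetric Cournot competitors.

DWL = 170.528

Inverting demand: P = 287 − 2.5Q.
Under competition P = MC = 141, so Q = (287 − 141)/2.5 = 58.4.
Cournot with 4 identical firms: the symmetric best-response condition is 287 − 12.5q = 141. Each firm produces q = 11.68, total output Q = 46.72, price P = 170.2.
DWL is the triangle between Q = 46.72 and Q = 58.4: ½·(58.4 − 46.72)·(170.2 − 141) = 170.528.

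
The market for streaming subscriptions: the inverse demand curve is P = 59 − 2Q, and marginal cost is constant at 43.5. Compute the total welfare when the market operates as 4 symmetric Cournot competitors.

With 4 symmetric Cournot firms, each firm's FOC gives 59 − 10q = 43.5, so q = 1.55, Q = 4·1.55 = 6.2, and P = 46.6.
CS = ½·(59 − 46.6)·6.2 = 38.44; PS = (46.6 − 43.5)·6.2 = 19.22; TS = 57.66.

TS = 57.66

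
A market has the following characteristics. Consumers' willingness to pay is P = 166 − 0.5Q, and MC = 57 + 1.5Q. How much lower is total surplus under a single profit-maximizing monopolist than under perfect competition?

Total surplus falls by 118.81

Competitive equilibrium sets price equal to marginal cost: 166 − 0.5Q = 57 + 1.5Q, so Q = 54.5 and P = 138.75.
CS = ½·(166 − 138.75)·54.5 = 11881/16; PS = (138.75·54.5 − 57·54.5 − ½·1.5·54.5²) = 35643/16; TS = 2970.25.
Monopoly sets MR = MC: 166 − Q = 57 + 1.5Q ⇒ Q = 43.6, P = 166 − 0.5·43.6 = 144.2.
CS = ½·(166 − 144.2)·43.6 = 475.24; PS = (144.2·43.6 − 57·43.6 − ½·1.5·43.6²) = 2376.2; TS = 2851.44.
Change in total surplus: 2851.44 − 2970.25 = −118.81.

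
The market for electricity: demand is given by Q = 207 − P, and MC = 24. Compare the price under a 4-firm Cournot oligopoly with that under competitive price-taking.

Inverting demand: P = 207 − Q.
With 4 symmetric Cournot firms, each firm's FOC gives 207 − 5q = 24, so q = 36.6, Q = 4·36.6 = 146.4, and P = 60.6.
Competitive firms price at marginal cost: P = 24, giving Q = 183.

Cournot: P = 60.6; Competition: P = 24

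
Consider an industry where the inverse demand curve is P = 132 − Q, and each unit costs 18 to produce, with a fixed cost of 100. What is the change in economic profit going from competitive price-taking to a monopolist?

π rises by 3249

Perfect competition: P = MC = 18, so 132 − Q = 18 and Q = 114.
Profit = (18 − 18)·114 − 100 = −100.
The monopolist equates marginal revenue to marginal cost: 132 − 2Q = 18, so Q = 57. From demand, P = 75.
Profit = (75 − 18)·57 − 100 = 3149.
Change in economic profit: 3149 − −100 = 3249.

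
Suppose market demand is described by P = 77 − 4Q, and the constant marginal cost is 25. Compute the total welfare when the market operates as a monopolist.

The monopolist equates marginal revenue to marginal cost: 77 − 8Q = 25, so Q = 6.5. From demand, P = 51.
CS = ½·(77 − 51)·6.5 = 84.5; PS = (51 − 25)·6.5 = 169; TS = 253.5.

TS = 253.5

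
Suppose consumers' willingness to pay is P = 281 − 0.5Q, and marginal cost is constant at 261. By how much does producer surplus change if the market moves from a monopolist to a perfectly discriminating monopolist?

The monopolist equates marginal revenue to marginal cost: 281 − Q = 261, so Q = 20. From demand, P = 271.
PS = (271 − 261)·20 = 200.
Under first-degree price discrimination the firm charges each unit its demand price and produces up to where P = MC, i.e. Q = 40. Consumer surplus is zero; producer surplus equals total surplus.
PS = ½·(281 − 261)·40 = 400.
Change in producer surplus: 400 − 200 = 200.

PS rises by 200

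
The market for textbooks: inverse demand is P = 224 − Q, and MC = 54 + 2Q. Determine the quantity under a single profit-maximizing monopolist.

Monopoly sets MR = MC: 224 − 2Q = 54 + 2Q ⇒ Q = 42.5, P = 224 − 42.5 = 181.5.

Q = 42.5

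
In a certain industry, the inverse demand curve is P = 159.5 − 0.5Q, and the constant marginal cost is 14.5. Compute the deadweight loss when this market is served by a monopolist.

Perfect competition: P = MC = 14.5, so 159.5 − 0.5Q = 14.5 and Q = 290.
Monopoly sets MR = MC: 159.5 − Q = 14.5 ⇒ Q = 145, P = 159.5 − 0.5·145 = 87.
DWL is the triangle between Q = 145 and Q = 290: ½·(290 − 145)·(87 − 14.5) = 5256.25.

DWL = 5256.25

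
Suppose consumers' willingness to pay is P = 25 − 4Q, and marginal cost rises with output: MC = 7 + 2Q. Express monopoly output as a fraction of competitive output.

The monopolist equates marginal revenue to marginal cost: 25 − 8Q = 7 + 2Q, so Q = 1.8. From demand, P = 17.8.
Under competition P = MC: 25 − 4Q = 7 + 2Q ⇒ Q = 3, P = 13.
Ratio Q_m/Q_c = 1.8/3 = 0.6.

Q_m/Q_c = 0.6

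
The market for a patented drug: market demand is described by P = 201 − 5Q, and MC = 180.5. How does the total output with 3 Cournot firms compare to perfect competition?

Cournot: Q = 3.075; Competition: Q = 4.1

With 3 symmetric Cournot firms, each firm's FOC gives 201 − 20q = 180.5, so q = 1.025, Q = 3·1.025 = 3.075, and P = 185.625.
Competitive firms price at marginal cost: P = 180.5, giving Q = 4.1.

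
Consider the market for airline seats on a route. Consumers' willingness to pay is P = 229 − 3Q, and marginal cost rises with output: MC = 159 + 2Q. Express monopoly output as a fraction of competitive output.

Q_m/Q_c = 0.625

The monopolist equates marginal revenue to marginal cost: 229 − 6Q = 159 + 2Q, so Q = 8.75. From demand, P = 202.75.
Competitive equilibrium sets price equal to marginal cost: 229 − 3Q = 159 + 2Q, so Q = 14 and P = 187.
Ratio Q_m/Q_c = 8.75/14 = 0.625.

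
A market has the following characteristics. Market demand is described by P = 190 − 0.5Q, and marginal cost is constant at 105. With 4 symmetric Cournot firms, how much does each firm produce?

With 4 symmetric Cournot firms, each firm's FOC gives 190 − 2.5q = 105, so q = 34, Q = 4·34 = 136, and P = 122.

q_i = 34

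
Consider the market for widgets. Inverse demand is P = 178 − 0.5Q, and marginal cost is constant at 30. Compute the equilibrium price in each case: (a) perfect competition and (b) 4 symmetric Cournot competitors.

Competition: P = 30; Cournot: P = 59.6

Competitive firms price at marginal cost: P = 30, giving Q = 296.
In a 4-firm Cournot equilibrium, symmetry and the first-order condition give q = (178 − 30)/(2.5) = 59.2. So Q = 236.8 and P = 59.6.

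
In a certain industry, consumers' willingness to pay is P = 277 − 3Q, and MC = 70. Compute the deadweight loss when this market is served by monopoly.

DWL = 1785.375

Perfect competition: P = MC = 70, so 277 − 3Q = 70 and Q = 69.
Monopoly sets MR = MC: 277 − 6Q = 70 ⇒ Q = 34.5, P = 277 − 3·34.5 = 173.5.
DWL is the triangle between Q = 34.5 and Q = 69: ½·(69 − 34.5)·(173.5 − 70) = 1785.375.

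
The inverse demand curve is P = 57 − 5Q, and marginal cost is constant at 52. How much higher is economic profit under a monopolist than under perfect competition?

Competitive firms price at marginal cost: P = 52, giving Q = 1.
Profit = (52 − 52)·1 = 0.
A monopolist chooses Q where MR = MC. MR = 57 − 10Q; setting this equal to 52 gives Q = 0.5 and P = 54.5.
Profit = (54.5 − 52)·0.5 = 1.25.
Change in economic profit: 1.25 − 0 = 1.25.

Economic profit rises by 1.25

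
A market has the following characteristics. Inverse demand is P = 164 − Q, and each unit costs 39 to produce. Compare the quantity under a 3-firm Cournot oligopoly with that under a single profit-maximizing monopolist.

Cournot: Q = 93.75; Monopoly: Q = 62.5

With 3 symmetric Cournot firms, each firm's FOC gives 164 − 4q = 39, so q = 31.25, Q = 3·31.25 = 93.75, and P = 70.25.
A monopolist chooses Q where MR = MC. MR = 164 − 2Q; setting this equal to 39 gives Q = 62.5 and P = 101.5.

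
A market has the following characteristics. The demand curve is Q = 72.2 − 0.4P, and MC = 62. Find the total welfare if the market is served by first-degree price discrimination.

Inverting demand: P = 180.5 − 2.5Q.
With perfect price discrimination, output is the efficient level Q = 47.4 (where demand meets MC), but every buyer pays their willingness to pay: CS = 0 and PS = total surplus.
TS = 2808.45 (equal to competitive TS).

TS = 2808.45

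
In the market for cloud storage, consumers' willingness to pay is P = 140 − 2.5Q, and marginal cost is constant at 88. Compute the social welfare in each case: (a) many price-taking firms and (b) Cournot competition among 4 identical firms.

Competition: TS = 540.8; Cournot: TS = 519.168

Competitive firms price at marginal cost: P = 88, giving Q = 20.8.
CS = ½·(140 − 88)·20.8 = 540.8; PS = (88 − 88)·20.8 = 0; TS = 540.8.
Cournot with 4 identical firms: the symmetric best-response condition is 140 − 12.5q = 88. Each firm produces q = 4.16, total output Q = 16.64, price P = 98.4.
CS = ½·(140 − 98.4)·16.64 = 346.112; PS = (98.4 − 88)·16.64 = 173.056; TS = 519.168.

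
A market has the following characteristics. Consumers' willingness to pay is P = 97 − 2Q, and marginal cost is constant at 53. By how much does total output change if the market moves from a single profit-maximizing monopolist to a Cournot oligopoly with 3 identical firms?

Monopoly sets MR = MC: 97 − 4Q = 53 ⇒ Q = 11, P = 97 − 2·11 = 75.
Cournot with 3 identical firms: the symmetric best-response condition is 97 − 8q = 53. Each firm produces q = 5.5, total output Q = 16.5, price P = 64.
Change in total output: 16.5 − 11 = 5.5.

Q rises by 5.5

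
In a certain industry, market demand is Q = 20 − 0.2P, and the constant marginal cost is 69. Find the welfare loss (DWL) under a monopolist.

DWL = 24.025

Inverting demand: P = 100 − 5Q.
Perfect competition: P = MC = 69, so 100 − 5Q = 69 and Q = 6.2.
Monopoly sets MR = MC: 100 − 10Q = 69 ⇒ Q = 3.1, P = 100 − 5·3.1 = 84.5.
DWL is the triangle between Q = 3.1 and Q = 6.2: ½·(6.2 − 3.1)·(84.5 − 69) = 24.025.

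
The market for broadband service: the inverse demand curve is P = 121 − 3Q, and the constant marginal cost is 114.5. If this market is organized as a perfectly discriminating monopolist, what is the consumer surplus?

Under first-degree price discrimination the firm charges each unit its demand price and produces up to where P = MC, i.e. Q = 13/6. Consumer surplus is zero; producer surplus equals total surplus.
CS = 0.

CS = 0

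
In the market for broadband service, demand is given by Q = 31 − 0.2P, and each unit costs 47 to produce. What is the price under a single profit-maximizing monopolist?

P = 101

Inverting demand: P = 155 − 5Q.
Monopoly sets MR = MC: 155 − 10Q = 47 ⇒ Q = 10.8, P = 155 − 5·10.8 = 101.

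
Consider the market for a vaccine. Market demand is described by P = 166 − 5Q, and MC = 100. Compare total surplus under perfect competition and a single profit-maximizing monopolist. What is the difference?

Total surplus falls by 108.9

Perfect competition: P = MC = 100, so 166 − 5Q = 100 and Q = 13.2.
CS = ½·(166 − 100)·13.2 = 435.6; PS = (100 − 100)·13.2 = 0; TS = 435.6.
A monopolist chooses Q where MR = MC. MR = 166 − 10Q; setting this equal to 100 gives Q = 6.6 and P = 133.
CS = ½·(166 − 133)·6.6 = 108.9; PS = (133 − 100)·6.6 = 217.8; TS = 326.7.
Change in total surplus: 326.7 − 435.6 = −108.9.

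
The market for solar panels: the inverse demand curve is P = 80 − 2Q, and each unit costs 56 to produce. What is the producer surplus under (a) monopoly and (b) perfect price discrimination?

Monopoly sets MR = MC: 80 − 4Q = 56 ⇒ Q = 6, P = 80 − 2·6 = 68.
PS = (68 − 56)·6 = 72.
A perfectly discriminating monopolist sells every unit with P(Q) ≥ MC(Q), so output equals the competitive quantity Q = 12. Each buyer pays their reservation price, so CS = 0 and the firm captures all surplus.
PS = ½·(80 − 56)·12 = 144.

Monopoly: PS = 72; Perfect PD: PS = 144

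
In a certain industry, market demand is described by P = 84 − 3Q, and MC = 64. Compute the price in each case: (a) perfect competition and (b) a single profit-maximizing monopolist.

Competition: P = 64; Monopoly: P = 74

Under competition P = MC = 64, so Q = (84 − 64)/3 = 20/3.
Monopoly sets MR = MC: 84 − 6Q = 64 ⇒ Q = 10/3, P = 84 − 3·10/3 = 74.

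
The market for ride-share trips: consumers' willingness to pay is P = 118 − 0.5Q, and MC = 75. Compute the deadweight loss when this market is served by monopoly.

Perfect competition: P = MC = 75, so 118 − 0.5Q = 75 and Q = 86.
The monopolist equates marginal revenue to marginal cost: 118 − Q = 75, so Q = 43. From demand, P = 96.5.
DWL is the triangle between Q = 43 and Q = 86: ½·(86 − 43)·(96.5 − 75) = 462.25.

DWL = 462.25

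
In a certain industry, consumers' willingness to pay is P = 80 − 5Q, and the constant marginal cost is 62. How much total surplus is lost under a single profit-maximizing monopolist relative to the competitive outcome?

DWL = 8.1

Competitive firms price at marginal cost: P = 62, giving Q = 3.6.
The monopolist equates marginal revenue to marginal cost: 80 − 10Q = 62, so Q = 1.8. From demand, P = 71.
DWL is the triangle between Q = 1.8 and Q = 3.6: ½·(3.6 − 1.8)·(71 − 62) = 8.1.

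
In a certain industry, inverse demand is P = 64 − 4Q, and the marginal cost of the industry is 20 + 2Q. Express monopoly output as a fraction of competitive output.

Monopoly sets MR = MC: 64 − 8Q = 20 + 2Q ⇒ Q = 4.4, P = 64 − 4·4.4 = 46.4.
Under competition P = MC: 64 − 4Q = 20 + 2Q ⇒ Q = 22/3, P = 104/3.
Ratio Q_m/Q_c = 4.4/(22/3) = 0.6.

Q_m/Q_c = 0.6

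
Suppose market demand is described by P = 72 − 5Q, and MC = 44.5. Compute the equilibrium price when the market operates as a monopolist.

P = 58.25

The monopolist equates marginal revenue to marginal cost: 72 − 10Q = 44.5, so Q = 2.75. From demand, P = 58.25.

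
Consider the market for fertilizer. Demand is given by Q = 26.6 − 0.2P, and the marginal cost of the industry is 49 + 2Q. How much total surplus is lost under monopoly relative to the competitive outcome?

DWL = 87.5

Inverting demand: P = 133 − 5Q.
Competitive equilibrium sets price equal to marginal cost: 133 − 5Q = 49 + 2Q, so Q = 12 and P = 73.
The monopolist equates marginal revenue to marginal cost: 133 − 10Q = 49 + 2Q, so Q = 7. From demand, P = 98.
CS = ½·(133 − 73)·12 = 360; PS = (73·12 − 49·12 − ½·2·12²) = 144; TS = 504.
CS = ½·(133 − 98)·7 = 122.5; PS = (98·7 − 49·7 − ½·2·7²) = 294; TS = 416.5.
DWL = 504 − 416.5 = 87.5.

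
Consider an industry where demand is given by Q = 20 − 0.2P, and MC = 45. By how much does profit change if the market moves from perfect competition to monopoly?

Inverting demand: P = 100 − 5Q.
Under competition P = MC = 45, so Q = (100 − 45)/5 = 11.
Profit = (45 − 45)·11 = 0.
Monopoly sets MR = MC: 100 − 10Q = 45 ⇒ Q = 5.5, P = 100 − 5·5.5 = 72.5.
Profit = (72.5 − 45)·5.5 = 151.25.
Change in profit: 151.25 − 0 = 151.25.

π rises by 151.25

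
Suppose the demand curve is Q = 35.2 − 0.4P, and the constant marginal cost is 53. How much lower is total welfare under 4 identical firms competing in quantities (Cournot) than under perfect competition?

Total welfare falls by 9.8

Inverting demand: P = 88 − 2.5Q.
Competitive firms price at marginal cost: P = 53, giving Q = 14.
CS = ½·(88 − 53)·14 = 245; PS = (53 − 53)·14 = 0; TS = 245.
With 4 symmetric Cournot firms, each firm's FOC gives 88 − 12.5q = 53, so q = 2.8, Q = 4·2.8 = 11.2, and P = 60.
CS = ½·(88 − 60)·11.2 = 156.8; PS = (60 − 53)·11.2 = 78.4; TS = 235.2.
Change in total welfare: 235.2 − 245 = −9.8.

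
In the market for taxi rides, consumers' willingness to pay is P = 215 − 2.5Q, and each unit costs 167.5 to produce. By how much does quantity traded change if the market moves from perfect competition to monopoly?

Q falls by 9.5

Competitive firms price at marginal cost: P = 167.5, giving Q = 19.
A monopolist chooses Q where MR = MC. MR = 215 − 5Q; setting this equal to 167.5 gives Q = 9.5 and P = 191.25.
Change in quantity traded: 9.5 − 19 = −9.5.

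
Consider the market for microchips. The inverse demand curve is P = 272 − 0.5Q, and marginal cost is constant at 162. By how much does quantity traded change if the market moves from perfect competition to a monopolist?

Q falls by 110

Competitive firms price at marginal cost: P = 162, giving Q = 220.
The monopolist equates marginal revenue to marginal cost: 272 − Q = 162, so Q = 110. From demand, P = 217.
Change in quantity traded: 110 − 220 = −110.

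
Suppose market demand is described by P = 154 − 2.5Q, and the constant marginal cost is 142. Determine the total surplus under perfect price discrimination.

TS = 28.8

With perfect price discrimination, output is the efficient level Q = 4.8 (where demand meets MC), but every buyer pays their willingness to pay: CS = 0 and PS = total surplus.
TS = 28.8 (equal to competitive TS).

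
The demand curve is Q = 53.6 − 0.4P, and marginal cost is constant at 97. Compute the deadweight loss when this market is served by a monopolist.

DWL = 68.45

Inverting demand: P = 134 − 2.5Q.
Perfect competition: P = MC = 97, so 134 − 2.5Q = 97 and Q = 14.8.
Monopoly sets MR = MC: 134 − 5Q = 97 ⇒ Q = 7.4, P = 134 − 2.5·7.4 = 115.5.
DWL is the triangle between Q = 7.4 and Q = 14.8: ½·(14.8 − 7.4)·(115.5 − 97) = 68.45.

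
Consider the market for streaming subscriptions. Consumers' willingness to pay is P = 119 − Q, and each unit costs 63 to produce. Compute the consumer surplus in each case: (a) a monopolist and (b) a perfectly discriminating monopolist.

Monopoly sets MR = MC: 119 − 2Q = 63 ⇒ Q = 28, P = 119 − 28 = 91.
CS = ½·(119 − 91)·28 = 392.
A perfectly discriminating monopolist sells every unit with P(Q) ≥ MC(Q), so output equals the competitive quantity Q = 56. Each buyer pays their reservation price, so CS = 0 and the firm captures all surplus.
CS = 0.

Monopoly: CS = 392; Perfect PD: CS = 0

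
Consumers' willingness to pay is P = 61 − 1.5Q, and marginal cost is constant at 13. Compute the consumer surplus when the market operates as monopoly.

CS = 192

A monopolist chooses Q where MR = MC. MR = 61 − 3Q; setting this equal to 13 gives Q = 16 and P = 37.
CS = ½·(61 − 37)·16 = 192.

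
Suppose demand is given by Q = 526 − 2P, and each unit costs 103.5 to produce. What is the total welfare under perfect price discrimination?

TS = 25440.25

Inverting demand: P = 263 − 0.5Q.
A perfectly discriminating monopolist sells every unit with P(Q) ≥ MC(Q), so output equals the competitive quantity Q = 319. Each buyer pays their reservation price, so CS = 0 and the firm captures all surplus.
TS = 25440.25 (equal to competitive TS).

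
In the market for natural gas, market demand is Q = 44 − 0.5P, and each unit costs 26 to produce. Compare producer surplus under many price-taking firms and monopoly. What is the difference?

Producer surplus rises by 480.5

Inverting demand: P = 88 − 2Q.
Under competition P = MC = 26, so Q = (88 − 26)/2 = 31.
PS = (26 − 26)·31 = 0.
Monopoly sets MR = MC: 88 − 4Q = 26 ⇒ Q = 15.5, P = 88 − 2·15.5 = 57.
PS = (57 − 26)·15.5 = 480.5.
Change in producer surplus: 480.5 − 0 = 480.5.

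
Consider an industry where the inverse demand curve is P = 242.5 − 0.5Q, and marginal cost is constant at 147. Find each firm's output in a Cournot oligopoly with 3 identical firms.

In a 3-firm Cournot equilibrium, symmetry and the first-order condition give q = (242.5 − 147)/(2) = 47.75. So Q = 143.25 and P = 170.875.

q_i = 47.75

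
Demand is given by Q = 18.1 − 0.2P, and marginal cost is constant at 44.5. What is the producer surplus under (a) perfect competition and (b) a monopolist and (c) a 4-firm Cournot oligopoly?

Inverting demand: P = 90.5 − 5Q.
Under competition P = MC = 44.5, so Q = (90.5 − 44.5)/5 = 9.2.
PS = (44.5 − 44.5)·9.2 = 0.
Monopoly sets MR = MC: 90.5 − 10Q = 44.5 ⇒ Q = 4.6, P = 90.5 − 5·4.6 = 67.5.
PS = (67.5 − 44.5)·4.6 = 105.8.
With 4 symmetric Cournot firms, each firm's FOC gives 90.5 − 25q = 44.5, so q = 1.84, Q = 4·1.84 = 7.36, and P = 53.7.
PS = (53.7 − 44.5)·7.36 = 67.712.

Competition: PS = 0; Monopoly: PS = 105.8; Cournot: PS = 67.712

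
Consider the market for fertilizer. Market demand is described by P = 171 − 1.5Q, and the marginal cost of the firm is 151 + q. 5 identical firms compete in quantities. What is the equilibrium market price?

P = 156

In a 5-firm Cournot equilibrium, symmetry and the first-order condition give q = (171 − 151)/(10) = 2. So Q = 10 and P = 156.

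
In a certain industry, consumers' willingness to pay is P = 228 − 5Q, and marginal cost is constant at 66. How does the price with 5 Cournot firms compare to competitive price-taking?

In a 5-firm Cournot equilibrium, symmetry and the first-order condition give q = (228 − 66)/(30) = 5.4. So Q = 27 and P = 93.
Under competition P = MC = 66, so Q = (228 − 66)/5 = 32.4.

Cournot: P = 93; Competition: P = 66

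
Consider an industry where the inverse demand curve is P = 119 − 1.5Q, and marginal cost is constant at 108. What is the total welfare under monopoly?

The monopolist equates marginal revenue to marginal cost: 119 − 3Q = 108, so Q = 11/3. From demand, P = 113.5.
CS = ½·(119 − 113.5)·11/3 = 121/12; PS = (113.5 − 108)·11/3 = 121/6; TS = 30.25.

TS = 30.25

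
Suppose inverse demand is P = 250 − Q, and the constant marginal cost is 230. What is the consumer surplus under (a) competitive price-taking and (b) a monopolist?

Competitive firms price at marginal cost: P = 230, giving Q = 20.
CS = ½·(250 − 230)·20 = 200.
A monopolist chooses Q where MR = MC. MR = 250 − 2Q; setting this equal to 230 gives Q = 10 and P = 240.
CS = ½·(250 − 240)·10 = 50.

Competition: CS = 200; Monopoly: CS = 50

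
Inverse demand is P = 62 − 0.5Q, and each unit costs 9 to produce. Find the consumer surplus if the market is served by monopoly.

CS = 702.25

The monopolist equates marginal revenue to marginal cost: 62 − Q = 9, so Q = 53. From demand, P = 35.5.
CS = ½·(62 − 35.5)·53 = 702.25.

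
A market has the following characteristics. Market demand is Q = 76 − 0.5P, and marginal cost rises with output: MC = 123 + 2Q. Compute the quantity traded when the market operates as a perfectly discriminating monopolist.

Q = 7.25

Inverting demand: P = 152 − 2Q.
With perfect price discrimination, output is the efficient level Q = 7.25 (where demand meets MC), but every buyer pays their willingness to pay: CS = 0 and PS = total surplus.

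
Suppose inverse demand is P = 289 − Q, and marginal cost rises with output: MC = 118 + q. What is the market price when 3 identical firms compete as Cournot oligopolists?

P = 186.4

Cournot with 3 identical firms: the symmetric best-response condition is 289 − 4q = 118 + q. Each firm produces q = 34.2, total output Q = 102.6, price P = 186.4.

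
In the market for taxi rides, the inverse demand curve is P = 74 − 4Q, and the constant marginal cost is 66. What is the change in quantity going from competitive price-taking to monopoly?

Q falls by 1

Under competition P = MC = 66, so Q = (74 − 66)/4 = 2.
Monopoly sets MR = MC: 74 − 8Q = 66 ⇒ Q = 1, P = 74 − 4·1 = 70.
Change in quantity: 1 − 2 = −1.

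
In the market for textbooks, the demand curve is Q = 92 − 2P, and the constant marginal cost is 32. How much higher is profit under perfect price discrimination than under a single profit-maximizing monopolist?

Inverting demand: P = 46 − 0.5Q.
A monopolist chooses Q where MR = MC. MR = 46 − Q; setting this equal to 32 gives Q = 14 and P = 39.
Profit = (39 − 32)·14 = 98.
A perfectly discriminating monopolist sells every unit with P(Q) ≥ MC(Q), so output equals the competitive quantity Q = 28. Each buyer pays their reservation price, so CS = 0 and the firm captures all surplus.
PS equals the full surplus area, 196. Profit = 196 = 196.
Change in profit: 196 − 98 = 98.

Profit rises by 98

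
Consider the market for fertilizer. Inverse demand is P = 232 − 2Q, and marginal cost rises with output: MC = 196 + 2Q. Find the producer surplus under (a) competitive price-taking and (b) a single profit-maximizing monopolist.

Competition: PS = 81; Monopoly: PS = 108

Under competition P = MC: 232 − 2Q = 196 + 2Q ⇒ Q = 9, P = 214.
PS = P·Q − VC(Q) = 214·9 − (196·9 + ½·2·9²) = 81.
A monopolist chooses Q where MR = MC. MR = 232 − 4Q; setting this equal to 196 + 2Q gives Q = 6 and P = 220.
PS = P·Q − VC(Q) = 220·6 − (196·6 + ½·2·6²) = 108.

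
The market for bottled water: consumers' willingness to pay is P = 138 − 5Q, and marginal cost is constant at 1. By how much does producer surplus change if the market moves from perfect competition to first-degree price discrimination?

PS rises by 1876.9

Competitive firms price at marginal cost: P = 1, giving Q = 27.4.
PS = (1 − 1)·27.4 = 0.
Under first-degree price discrimination the firm charges each unit its demand price and produces up to where P = MC, i.e. Q = 27.4. Consumer surplus is zero; producer surplus equals total surplus.
PS = ½·(138 − 1)·27.4 = 1876.9.
Change in producer surplus: 1876.9 − 0 = 1876.9.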